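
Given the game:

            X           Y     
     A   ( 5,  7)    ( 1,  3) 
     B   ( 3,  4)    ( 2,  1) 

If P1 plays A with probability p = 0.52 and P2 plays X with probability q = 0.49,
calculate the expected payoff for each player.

E[P1] = 2.7344, E[P2] = 3.7648

Work:
E[P1] = p·q·π₁(A,X) + p·(1-q)·π₁(A,Y) + (1-p)·q·π₁(B,X) + (1-p)·(1-q)·π₁(B,Y)
= 0.52·0.49·5 + 0.52·0.51·1 + 0.48·0.49·3 + 0.48·0.51·2
= 2.7344

E[P2] = 3.7648 (similar calculation)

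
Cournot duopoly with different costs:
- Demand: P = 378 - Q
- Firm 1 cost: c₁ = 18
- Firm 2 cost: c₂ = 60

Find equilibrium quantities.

q₁* = 134.0, q₂* = 92.0

Work:
Reaction: q₁ = (378 - 18 - q₂)/2
Reaction: q₂ = (378 - 60 - q₁)/2
Solve simultaneously:
q₁* = (378 - 2×18 + 60)/3 = 134.0
q₂* = (378 - 2×60 + 18)/3 = 92.0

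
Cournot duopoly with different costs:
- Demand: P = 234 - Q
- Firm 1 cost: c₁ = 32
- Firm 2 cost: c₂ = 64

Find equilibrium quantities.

q₁* = 78.0, q₂* = 46.0

Work:
Reaction: q₁ = (234 - 32 - q₂)/2
Reaction: q₂ = (234 - 64 - q₁)/2
Solve simultaneously:
q₁* = (234 - 2×32 + 64)/3 = 78.0
q₂* = (234 - 2×64 + 32)/3 = 46.0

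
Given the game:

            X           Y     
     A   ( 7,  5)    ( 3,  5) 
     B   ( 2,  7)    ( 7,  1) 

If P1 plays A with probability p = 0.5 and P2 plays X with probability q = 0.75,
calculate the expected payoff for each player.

E[P1] = 4.625, E[P2] = 5.25

Work:
E[P1] = p·q·π₁(A,X) + p·(1-q)·π₁(A,Y) + (1-p)·q·π₁(B,X) + (1-p)·(1-q)·π₁(B,Y)
= 0.5·0.75·7 + 0.5·0.25·3 + 0.5·0.75·2 + 0.5·0.25·7
= 4.625

E[P2] = 5.25 (similar calculation)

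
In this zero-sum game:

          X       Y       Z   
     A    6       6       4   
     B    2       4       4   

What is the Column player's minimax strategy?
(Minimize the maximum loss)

Column should play Z, value = 4

Work:
Column player minimizes Row's maximum payoff:
Column X: max payoff to Row = 6
Column Y: max payoff to Row = 6
Column Z: max payoff to Row = 4
Minimum is 4, achieved by column Z.
Minimax strategy: Z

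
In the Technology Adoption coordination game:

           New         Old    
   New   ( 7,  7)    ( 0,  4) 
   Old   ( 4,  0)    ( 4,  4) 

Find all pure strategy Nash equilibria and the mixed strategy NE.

Pure NE: (New, New) and (Old, Old); Mixed NE: p = 0.5714, q = 0.5714

Work:
Check pure NE:
(New, New): (7, 7) - no unilateral deviation beneficial
(Old, Old): (4, 4) - no unilateral deviation beneficial
Mixed NE: P1 plays New with p = 0.5714, P2 plays New with q = 0.5714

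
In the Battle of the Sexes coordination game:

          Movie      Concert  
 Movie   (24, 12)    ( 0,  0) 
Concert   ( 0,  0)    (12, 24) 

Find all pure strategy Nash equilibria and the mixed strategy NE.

Pure NE: (Movie, Movie) and (Concert, Concert); Mixed NE: p = 0.6667, q = 0.3333

Work:
Check pure NE:
(Movie, Movie): (24, 12) - no unilateral deviation beneficial
(Concert, Concert): (12, 24) - no unilateral deviation beneficial
Mixed NE: P1 plays Movie with p = 0.6667, P2 plays Movie with q = 0.3333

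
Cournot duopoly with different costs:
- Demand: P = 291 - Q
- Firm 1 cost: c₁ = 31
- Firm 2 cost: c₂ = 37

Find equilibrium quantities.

q₁* = 88.67, q₂* = 82.67

Work:
Reaction: q₁ = (291 - 31 - q₂)/2
Reaction: q₂ = (291 - 37 - q₁)/2
Solve simultaneously:
q₁* = (291 - 2×31 + 37)/3 = 88.67
q₂* = (291 - 2×37 + 31)/3 = 82.67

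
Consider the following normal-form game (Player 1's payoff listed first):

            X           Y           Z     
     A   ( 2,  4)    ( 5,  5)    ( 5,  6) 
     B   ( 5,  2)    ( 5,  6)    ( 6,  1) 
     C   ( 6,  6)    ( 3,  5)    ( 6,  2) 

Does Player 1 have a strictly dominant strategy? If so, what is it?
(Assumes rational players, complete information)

No strictly dominant strategy exists for Player 1

Work:
A strategy strictly dominates another if it gives a strictly higher payoff against every opponent action. Compare each pair of P1's strategies column-by-column:
  A vs B: [2 vs 5, 5 vs 5, 5 vs 6] → A does not strictly dominate B (column X: 2 ≤ 5)
  A vs C: [2 vs 6, 5 vs 3, 5 vs 6] → A does not strictly dominate C (column X: 2 ≤ 6)
  B vs A: [5 vs 2, 5 vs 5, 6 vs 5] → B does not strictly dominate A (column Y: 5 ≤ 5)
  B vs C: [5 vs 6, 5 vs 3, 6 vs 6] → B does not strictly dominate C (column X: 5 ≤ 6)
  C vs A: [6 vs 2, 3 vs 5, 6 vs 5] → C does not strictly dominate A (column Y: 3 ≤ 5)
  C vs B: [6 vs 5, 3 vs 5, 6 vs 6] → C does not strictly dominate B (column Y: 3 ≤ 5)
No single strategy strictly dominates all others → no strictly dominant strategy.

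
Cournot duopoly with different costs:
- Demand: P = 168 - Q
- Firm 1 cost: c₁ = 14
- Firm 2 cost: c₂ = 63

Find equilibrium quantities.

q₁* = 67.67, q₂* = 18.67

Work:
Reaction: q₁ = (168 - 14 - q₂)/2
Reaction: q₂ = (168 - 63 - q₁)/2
Solve simultaneously:
q₁* = (168 - 2×14 + 63)/3 = 67.67
q₂* = (168 - 2×63 + 14)/3 = 18.67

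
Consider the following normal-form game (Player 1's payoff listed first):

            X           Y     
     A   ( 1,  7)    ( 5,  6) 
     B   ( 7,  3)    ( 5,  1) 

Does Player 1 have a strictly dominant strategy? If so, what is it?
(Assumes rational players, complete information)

No strictly dominant strategy exists for Player 1

Work:
A strategy strictly dominates another if it gives a strictly higher payoff against every opponent action. Compare each pair of P1's strategies column-by-column:
  A vs B: [1 vs 7, 5 vs 5] → A does not strictly dominate B (column X: 1 ≤ 7)
  B vs A: [7 vs 1, 5 vs 5] → B does not strictly dominate A (column Y: 5 ≤ 5)
No single strategy strictly dominates all others → no strictly dominant strategy.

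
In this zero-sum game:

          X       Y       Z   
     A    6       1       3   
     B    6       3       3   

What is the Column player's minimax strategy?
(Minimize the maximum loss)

Column should play Y or Z (all achieve the minimum), value = 3

Work:
Column player minimizes Row's maximum payoff:
Column X: max payoff to Row = 6
Column Y: max payoff to Row = 3
Column Z: max payoff to Row = 3
Minimum is 3, achieved by columns Y, Z (tied).
Each of Y or Z is a minimax strategy.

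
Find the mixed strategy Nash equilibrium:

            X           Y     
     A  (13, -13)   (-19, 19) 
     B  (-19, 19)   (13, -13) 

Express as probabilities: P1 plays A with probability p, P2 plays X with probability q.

p = 0.5, q = 0.5

Work:
Find probabilities that make opponent indifferent:
P2 chooses q to make P1 indifferent between A and B
P1 chooses p to make P2 indifferent between X and Y
Mixed NE: P1 plays (A: 0.5, B: 0.5), P2 plays (X: 0.5, Y: 0.5)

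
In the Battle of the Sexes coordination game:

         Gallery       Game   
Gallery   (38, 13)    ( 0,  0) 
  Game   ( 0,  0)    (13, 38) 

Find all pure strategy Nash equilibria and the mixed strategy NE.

Pure NE: (Gallery, Gallery) and (Game, Game); Mixed NE: p = 0.7451, q = 0.2549

Work:
Check pure NE:
(Gallery, Gallery): (38, 13) - no unilateral deviation beneficial
(Game, Game): (13, 38) - no unilateral deviation beneficial
Mixed NE: P1 plays Gallery with p = 0.7451, P2 plays Gallery with q = 0.2549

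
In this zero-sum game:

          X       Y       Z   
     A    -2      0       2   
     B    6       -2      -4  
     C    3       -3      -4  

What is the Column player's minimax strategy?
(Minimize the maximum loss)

Column should play Y, value = 0

Work:
Column player minimizes Row's maximum payoff:
Column X: max payoff to Row = 6
Column Y: max payoff to Row = 0
Column Z: max payoff to Row = 2
Minimum is 0, achieved by column Y.
Minimax strategy: Y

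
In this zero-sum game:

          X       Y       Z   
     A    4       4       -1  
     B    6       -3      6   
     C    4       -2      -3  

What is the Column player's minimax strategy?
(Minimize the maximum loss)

Column should play Y, value = 4

Work:
Column player minimizes Row's maximum payoff:
Column X: max payoff to Row = 6
Column Y: max payoff to Row = 4
Column Z: max payoff to Row = 6
Minimum is 4, achieved by column Y.
Minimax strategy: Y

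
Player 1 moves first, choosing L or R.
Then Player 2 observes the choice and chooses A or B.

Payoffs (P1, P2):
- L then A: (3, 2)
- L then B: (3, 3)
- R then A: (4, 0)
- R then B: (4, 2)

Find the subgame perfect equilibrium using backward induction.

P1 plays R, P2 plays B after L and B after R; Payoff (4, 2)

Work:
Backward induction:
After L: P2 chooses B → P1 gets 3
After R: P2 chooses B → P1 gets 4
P1 chooses R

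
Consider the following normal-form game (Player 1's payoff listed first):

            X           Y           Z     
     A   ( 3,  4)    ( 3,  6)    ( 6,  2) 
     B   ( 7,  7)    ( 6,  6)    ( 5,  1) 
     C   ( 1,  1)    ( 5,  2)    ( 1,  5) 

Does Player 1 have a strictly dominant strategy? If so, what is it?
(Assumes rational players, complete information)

No strictly dominant strategy exists for Player 1

Work:
A strategy strictly dominates another if it gives a strictly higher payoff against every opponent action. Compare each pair of P1's strategies column-by-column:
  A vs B: [3 vs 7, 3 vs 6, 6 vs 5] → A does not strictly dominate B (column X: 3 ≤ 7)
  A vs C: [3 vs 1, 3 vs 5, 6 vs 1] → A does not strictly dominate C (column Y: 3 ≤ 5)
  B vs A: [7 vs 3, 6 vs 3, 5 vs 6] → B does not strictly dominate A (column Z: 5 ≤ 6)
  B vs C: [7 vs 1, 6 vs 5, 5 vs 1] → B strictly dominates C
  C vs A: [1 vs 3, 5 vs 3, 1 vs 6] → C does not strictly dominate A (column X: 1 ≤ 3)
  C vs B: [1 vs 7, 5 vs 6, 1 vs 5] → C does not strictly dominate B (column X: 1 ≤ 7)
No single strategy strictly dominates all others → no strictly dominant strategy.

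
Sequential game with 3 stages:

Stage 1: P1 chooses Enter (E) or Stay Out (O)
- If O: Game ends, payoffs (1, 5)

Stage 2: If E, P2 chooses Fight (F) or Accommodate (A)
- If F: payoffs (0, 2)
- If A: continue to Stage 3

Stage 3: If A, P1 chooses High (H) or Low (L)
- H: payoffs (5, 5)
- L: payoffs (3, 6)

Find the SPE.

SPE: (E, A, H); Outcome (5, 5)

Work:
Stage 3: P1 chooses H (5 vs 3)
Stage 2: P2: F->2, A->5 (anticipating H). Choose A
Stage 1: P1: O->1, E->5 (anticipating A, H). Choose E
SPE path: E -> A -> H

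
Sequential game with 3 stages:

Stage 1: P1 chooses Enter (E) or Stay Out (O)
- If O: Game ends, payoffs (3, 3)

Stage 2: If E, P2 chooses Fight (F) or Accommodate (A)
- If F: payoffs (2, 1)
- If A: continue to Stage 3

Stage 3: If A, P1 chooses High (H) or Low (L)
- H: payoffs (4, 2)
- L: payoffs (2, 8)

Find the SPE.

SPE: (E, A, H); Outcome (4, 2)

Work:
Stage 3: P1 chooses H (4 vs 2)
Stage 2: P2: F->1, A->2 (anticipating H). Choose A
Stage 1: P1: O->3, E->4 (anticipating A, H). Choose E
SPE path: E -> A -> H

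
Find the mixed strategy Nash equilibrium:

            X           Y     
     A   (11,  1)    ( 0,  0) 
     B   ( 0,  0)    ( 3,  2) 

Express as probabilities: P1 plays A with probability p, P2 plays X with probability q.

p = 0.6667, q = 0.2143

Work:
Find probabilities that make opponent indifferent:
P2 chooses q to make P1 indifferent between A and B
P1 chooses p to make P2 indifferent between X and Y
Mixed NE: P1 plays (A: 0.6667, B: 0.3333), P2 plays (X: 0.2143, Y: 0.7857)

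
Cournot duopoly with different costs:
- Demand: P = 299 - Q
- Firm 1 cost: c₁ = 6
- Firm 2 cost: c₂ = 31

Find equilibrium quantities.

q₁* = 106.0, q₂* = 81.0

Work:
Reaction: q₁ = (299 - 6 - q₂)/2
Reaction: q₂ = (299 - 31 - q₁)/2
Solve simultaneously:
q₁* = (299 - 2×6 + 31)/3 = 106.0
q₂* = (299 - 2×31 + 6)/3 = 81.0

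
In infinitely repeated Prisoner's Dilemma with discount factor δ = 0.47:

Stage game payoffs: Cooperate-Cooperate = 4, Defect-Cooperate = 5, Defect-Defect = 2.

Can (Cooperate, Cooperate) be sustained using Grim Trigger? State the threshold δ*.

δ* = 0.3333; since δ = 0.47 ≥ 0.3333, cooperation can be sustained

Work:
For Grim Trigger:
Cooperate forever: 4/(1-δ)
Defect then punished: 5 + 2·δ/(1-δ)
Need: 4/(1-δ) ≥ 5 + 2·δ/(1-δ)
Solving: δ ≥ (T-R)/(T-P) = (5-4)/(5-2) = 0.3333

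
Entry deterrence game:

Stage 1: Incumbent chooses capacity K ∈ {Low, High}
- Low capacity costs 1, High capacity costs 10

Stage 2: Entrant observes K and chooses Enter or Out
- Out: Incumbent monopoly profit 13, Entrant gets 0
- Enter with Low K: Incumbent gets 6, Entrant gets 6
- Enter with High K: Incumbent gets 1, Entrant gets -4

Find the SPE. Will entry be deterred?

SPE: (Low, Enter|Low, Out|High); Entry not deterred. Incumbent net profit = 5, Entrant gets 6

Work:
After Low K: Entrant enters (6 > 0)
After High K: Entrant stays out (-4 < 0)
Incumbent: Low → 6−1=5, High → 13−10=3
Incumbent chooses Low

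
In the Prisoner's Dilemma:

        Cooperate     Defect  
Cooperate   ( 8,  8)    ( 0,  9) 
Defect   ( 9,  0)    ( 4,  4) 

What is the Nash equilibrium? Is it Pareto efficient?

(Defect, Defect) is NE; not Pareto efficient

Work:
Defect dominates Cooperate for both players:
If P2 cooperates: Defect (9) > Cooperate (8)
If P2 defects: Defect (4) > Cooperate (0)
NE: (Defect, Defect) with payoff (4, 4)
But (Cooperate, Cooperate) = (8, 8) Pareto dominates (4, 4)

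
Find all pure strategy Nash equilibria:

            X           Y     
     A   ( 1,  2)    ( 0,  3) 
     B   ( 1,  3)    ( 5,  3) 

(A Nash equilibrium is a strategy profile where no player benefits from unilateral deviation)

Nash equilibrium: (B, X), (B, Y)

Work:
Best responses:
  P1 vs X: payoffs [1, 1] → best response A/B (payoff 1)
  P1 vs Y: payoffs [0, 5] → best response B (payoff 5)
  P2 vs A: payoffs [2, 3] → best response Y (payoff 3)
  P2 vs B: payoffs [3, 3] → best response X/Y (payoff 3)
Mutual best responses: (B,X), (B,Y) → Nash equilibria.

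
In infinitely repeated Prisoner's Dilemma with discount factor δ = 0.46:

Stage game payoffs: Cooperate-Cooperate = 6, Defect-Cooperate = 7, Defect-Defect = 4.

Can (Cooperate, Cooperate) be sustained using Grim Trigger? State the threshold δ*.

δ* = 0.3333; since δ = 0.46 ≥ 0.3333, cooperation can be sustained

Work:
For Grim Trigger:
Cooperate forever: 6/(1-δ)
Defect then punished: 7 + 4·δ/(1-δ)
Need: 6/(1-δ) ≥ 7 + 4·δ/(1-δ)
Solving: δ ≥ (T-R)/(T-P) = (7-6)/(7-4) = 0.3333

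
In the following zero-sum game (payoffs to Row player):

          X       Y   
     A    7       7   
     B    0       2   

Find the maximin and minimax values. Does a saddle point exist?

Maximin = 7, Minimax = 7, Saddle: True

Work:
Row minimums: [7, 0] → maximin = 7
Column maximums: [7, 7] → minimax = 7
Saddle point exists! Game value = 7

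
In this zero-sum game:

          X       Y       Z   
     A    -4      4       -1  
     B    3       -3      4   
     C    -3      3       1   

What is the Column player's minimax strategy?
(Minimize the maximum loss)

Column should play X, value = 3

Work:
Column player minimizes Row's maximum payoff:
Column X: max payoff to Row = 3
Column Y: max payoff to Row = 4
Column Z: max payoff to Row = 4
Minimum is 3, achieved by column X.
Minimax strategy: X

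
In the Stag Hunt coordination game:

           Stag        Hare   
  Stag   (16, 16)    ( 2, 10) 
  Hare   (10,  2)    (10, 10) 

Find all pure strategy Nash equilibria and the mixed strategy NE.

Pure NE: (Stag, Stag) and (Hare, Hare); Mixed NE: p = 0.5714, q = 0.5714

Work:
Check pure NE:
(Stag, Stag): (16, 16) - no unilateral deviation beneficial
(Hare, Hare): (10, 10) - no unilateral deviation beneficial
Mixed NE: P1 plays Stag with p = 0.5714, P2 plays Stag with q = 0.5714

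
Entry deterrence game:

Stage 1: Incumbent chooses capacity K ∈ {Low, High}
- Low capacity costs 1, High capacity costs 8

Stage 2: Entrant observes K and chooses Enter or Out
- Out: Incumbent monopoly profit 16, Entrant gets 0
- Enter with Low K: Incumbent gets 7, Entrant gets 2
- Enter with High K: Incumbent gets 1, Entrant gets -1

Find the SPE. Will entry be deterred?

SPE: (High, Enter|Low, Out|High); Entry deterred. Incumbent net profit = 8

Work:
After Low K: Entrant enters (2 > 0)
After High K: Entrant stays out (-1 < 0)
Incumbent: Low → 7−1=6, High → 16−8=8
Incumbent chooses High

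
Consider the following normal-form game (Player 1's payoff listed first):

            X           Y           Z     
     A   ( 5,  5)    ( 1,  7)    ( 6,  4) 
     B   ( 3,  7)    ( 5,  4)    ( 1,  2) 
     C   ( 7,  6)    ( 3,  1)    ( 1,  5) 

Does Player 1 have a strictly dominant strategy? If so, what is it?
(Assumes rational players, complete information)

No strictly dominant strategy exists for Player 1

Work:
A strategy strictly dominates another if it gives a strictly higher payoff against every opponent action. Compare each pair of P1's strategies column-by-column:
  A vs B: [5 vs 3, 1 vs 5, 6 vs 1] → A does not strictly dominate B (column Y: 1 ≤ 5)
  A vs C: [5 vs 7, 1 vs 3, 6 vs 1] → A does not strictly dominate C (column X: 5 ≤ 7)
  B vs A: [3 vs 5, 5 vs 1, 1 vs 6] → B does not strictly dominate A (column X: 3 ≤ 5)
  B vs C: [3 vs 7, 5 vs 3, 1 vs 1] → B does not strictly dominate C (column X: 3 ≤ 7)
  C vs A: [7 vs 5, 3 vs 1, 1 vs 6] → C does not strictly dominate A (column Z: 1 ≤ 6)
  C vs B: [7 vs 3, 3 vs 5, 1 vs 1] → C does not strictly dominate B (column Y: 3 ≤ 5)
No single strategy strictly dominates all others → no strictly dominant strategy.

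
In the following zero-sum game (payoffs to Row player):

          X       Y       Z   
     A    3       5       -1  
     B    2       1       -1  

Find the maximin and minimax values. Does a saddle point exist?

Maximin = -1, Minimax = -1, Saddle: True

Work:
Row minimums: [-1, -1] → maximin = -1
Column maximums: [3, 5, -1] → minimax = -1
Saddle point exists! Game value = -1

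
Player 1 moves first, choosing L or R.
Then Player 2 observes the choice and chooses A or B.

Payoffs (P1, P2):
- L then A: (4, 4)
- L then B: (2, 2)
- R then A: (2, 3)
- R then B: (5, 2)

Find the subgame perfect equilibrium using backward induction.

P1 plays L, P2 plays A after L and A after R; Payoff (4, 4)

Work:
Backward induction:
After L: P2 chooses A → P1 gets 4
After R: P2 chooses A → P1 gets 2
P1 chooses L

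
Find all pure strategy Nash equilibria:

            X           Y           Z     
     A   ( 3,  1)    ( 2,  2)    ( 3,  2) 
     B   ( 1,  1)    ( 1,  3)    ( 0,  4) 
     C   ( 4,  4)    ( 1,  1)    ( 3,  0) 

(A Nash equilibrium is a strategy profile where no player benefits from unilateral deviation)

Nash equilibrium: (A, Y), (A, Z), (C, X)

Work:
Best responses:
  P1 vs X: payoffs [3, 1, 4] → best response C (payoff 4)
  P1 vs Y: payoffs [2, 1, 1] → best response A (payoff 2)
  P1 vs Z: payoffs [3, 0, 3] → best response A/C (payoff 3)
  P2 vs A: payoffs [1, 2, 2] → best response Y/Z (payoff 2)
  P2 vs B: payoffs [1, 3, 4] → best response Z (payoff 4)
  P2 vs C: payoffs [4, 1, 0] → best response X (payoff 4)
Mutual best responses: (A,Y), (A,Z), (C,X) → Nash equilibria.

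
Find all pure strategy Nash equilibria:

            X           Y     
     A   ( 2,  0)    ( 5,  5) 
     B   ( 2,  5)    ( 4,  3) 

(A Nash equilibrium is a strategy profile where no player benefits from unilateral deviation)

Nash equilibrium: (A, Y), (B, X)

Work:
Best responses:
  P1 vs X: payoffs [2, 2] → best response A/B (payoff 2)
  P1 vs Y: payoffs [5, 4] → best response A (payoff 5)
  P2 vs A: payoffs [0, 5] → best response Y (payoff 5)
  P2 vs B: payoffs [5, 3] → best response X (payoff 5)
Mutual best responses: (A,Y), (B,X) → Nash equilibria.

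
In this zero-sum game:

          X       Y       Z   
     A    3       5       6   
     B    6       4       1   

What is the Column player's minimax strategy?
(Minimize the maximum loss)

Column should play Y, value = 5

Work:
Column player minimizes Row's maximum payoff:
Column X: max payoff to Row = 6
Column Y: max payoff to Row = 5
Column Z: max payoff to Row = 6
Minimum is 5, achieved by column Y.
Minimax strategy: Y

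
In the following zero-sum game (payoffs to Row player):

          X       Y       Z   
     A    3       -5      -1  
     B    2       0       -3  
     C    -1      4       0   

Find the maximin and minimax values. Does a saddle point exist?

Maximin = -1, Minimax = 0, Saddle: False

Work:
Row minimums: [-5, -3, -1] → maximin = -1
Column maximums: [3, 4, 0] → minimax = 0
No saddle point (maximin ≠ minimax). Mixed strategy needed.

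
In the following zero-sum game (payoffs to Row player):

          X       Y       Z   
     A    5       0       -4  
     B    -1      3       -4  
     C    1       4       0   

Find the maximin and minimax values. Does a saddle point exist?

Maximin = 0, Minimax = 0, Saddle: True

Work:
Row minimums: [-4, -4, 0] → maximin = 0
Column maximums: [5, 4, 0] → minimax = 0
Saddle point exists! Game value = 0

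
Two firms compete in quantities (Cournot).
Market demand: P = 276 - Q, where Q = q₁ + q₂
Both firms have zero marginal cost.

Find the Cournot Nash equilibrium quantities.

q₁* = q₂* = 92.0; P* = 92.0

Work:
Profit: π_i = P·q_i = (a - q_i - q_j)·q_i
FOC: ∂π_i/∂q_i = a - 2q_i - q_j = 0
Reaction function: q_i = (276 - q_j)/2
Symmetry: q* = 276/3 = 92.0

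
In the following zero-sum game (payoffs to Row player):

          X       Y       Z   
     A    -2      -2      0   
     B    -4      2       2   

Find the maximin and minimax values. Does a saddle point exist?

Maximin = -2, Minimax = -2, Saddle: True

Work:
Row minimums: [-2, -4] → maximin = -2
Column maximums: [-2, 2, 2] → minimax = -2
Saddle point exists! Game value = -2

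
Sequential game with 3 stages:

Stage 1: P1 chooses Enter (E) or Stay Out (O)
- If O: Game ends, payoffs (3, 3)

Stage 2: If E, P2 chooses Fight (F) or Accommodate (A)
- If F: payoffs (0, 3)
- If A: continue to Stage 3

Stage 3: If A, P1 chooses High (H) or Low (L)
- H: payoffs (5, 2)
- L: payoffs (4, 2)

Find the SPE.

SPE: (O, F, H); Outcome (3, 3)

Work:
Stage 3: P1 chooses H (5 vs 4)
Stage 2: P2: F->3, A->2 (anticipating H). Choose F
Stage 1: P1: O->3, E->0 (anticipating F, H). Choose O
SPE path: O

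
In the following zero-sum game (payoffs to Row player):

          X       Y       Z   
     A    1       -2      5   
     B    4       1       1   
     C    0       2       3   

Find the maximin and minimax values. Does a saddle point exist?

Maximin = 1, Minimax = 2, Saddle: False

Work:
Row minimums: [-2, 1, 0] → maximin = 1
Column maximums: [4, 2, 5] → minimax = 2
No saddle point (maximin ≠ minimax). Mixed strategy needed.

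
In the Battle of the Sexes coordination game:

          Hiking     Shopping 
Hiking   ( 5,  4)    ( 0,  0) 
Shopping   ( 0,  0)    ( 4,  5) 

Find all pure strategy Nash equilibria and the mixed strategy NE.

Pure NE: (Hiking, Hiking) and (Shopping, Shopping); Mixed NE: p = 0.5556, q = 0.4444

Work:
Check pure NE:
(Hiking, Hiking): (5, 4) - no unilateral deviation beneficial
(Shopping, Shopping): (4, 5) - no unilateral deviation beneficial
Mixed NE: P1 plays Hiking with p = 0.5556, P2 plays Hiking with q = 0.4444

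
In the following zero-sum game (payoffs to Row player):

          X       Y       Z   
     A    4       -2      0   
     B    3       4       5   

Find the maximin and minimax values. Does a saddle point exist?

Maximin = 3, Minimax = 4, Saddle: False

Work:
Row minimums: [-2, 3] → maximin = 3
Column maximums: [4, 4, 5] → minimax = 4
No saddle point (maximin ≠ minimax). Mixed strategy needed.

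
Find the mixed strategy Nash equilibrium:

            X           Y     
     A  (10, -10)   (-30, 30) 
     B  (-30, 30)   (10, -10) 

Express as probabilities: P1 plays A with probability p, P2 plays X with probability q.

p = 0.5, q = 0.5

Work:
Find probabilities that make opponent indifferent:
P2 chooses q to make P1 indifferent between A and B
P1 chooses p to make P2 indifferent between X and Y
Mixed NE: P1 plays (A: 0.5, B: 0.5), P2 plays (X: 0.5, Y: 0.5)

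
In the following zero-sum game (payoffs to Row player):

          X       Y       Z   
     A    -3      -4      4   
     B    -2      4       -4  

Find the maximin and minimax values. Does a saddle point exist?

Maximin = -4, Minimax = -2, Saddle: False

Work:
Row minimums: [-4, -4] → maximin = -4
Column maximums: [-2, 4, 4] → minimax = -2
No saddle point (maximin ≠ minimax). Mixed strategy needed.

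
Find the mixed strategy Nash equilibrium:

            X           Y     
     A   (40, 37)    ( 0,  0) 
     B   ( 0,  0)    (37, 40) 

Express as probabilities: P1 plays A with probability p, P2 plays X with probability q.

p = 0.5195, q = 0.4805

Work:
Find probabilities that make opponent indifferent:
P2 chooses q to make P1 indifferent between A and B
P1 chooses p to make P2 indifferent between X and Y
Mixed NE: P1 plays (A: 0.5195, B: 0.4805), P2 plays (X: 0.4805, Y: 0.5195)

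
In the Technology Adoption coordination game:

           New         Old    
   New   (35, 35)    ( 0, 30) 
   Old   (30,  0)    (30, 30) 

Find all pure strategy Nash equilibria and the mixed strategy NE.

Pure NE: (New, New) and (Old, Old); Mixed NE: p = 0.8571, q = 0.8571

Work:
Check pure NE:
(New, New): (35, 35) - no unilateral deviation beneficial
(Old, Old): (30, 30) - no unilateral deviation beneficial
Mixed NE: P1 plays New with p = 0.8571, P2 plays New with q = 0.8571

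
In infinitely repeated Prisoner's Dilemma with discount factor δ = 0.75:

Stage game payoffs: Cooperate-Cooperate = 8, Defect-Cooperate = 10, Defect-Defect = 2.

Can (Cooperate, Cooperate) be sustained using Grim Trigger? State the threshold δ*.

δ* = 0.25; since δ = 0.75 ≥ 0.25, cooperation can be sustained

Work:
For Grim Trigger:
Cooperate forever: 8/(1-δ)
Defect then punished: 10 + 2·δ/(1-δ)
Need: 8/(1-δ) ≥ 10 + 2·δ/(1-δ)
Solving: δ ≥ (T-R)/(T-P) = (10-8)/(10-2) = 0.25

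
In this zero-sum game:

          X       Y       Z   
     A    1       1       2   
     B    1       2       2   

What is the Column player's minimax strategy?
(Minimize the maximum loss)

Column should play X, value = 1

Work:
Column player minimizes Row's maximum payoff:
Column X: max payoff to Row = 1
Column Y: max payoff to Row = 2
Column Z: max payoff to Row = 2
Minimum is 1, achieved by column X.
Minimax strategy: X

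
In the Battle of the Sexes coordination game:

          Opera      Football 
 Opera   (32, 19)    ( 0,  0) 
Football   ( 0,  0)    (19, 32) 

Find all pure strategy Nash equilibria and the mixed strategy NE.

Pure NE: (Opera, Opera) and (Football, Football); Mixed NE: p = 0.6275, q = 0.3725

Work:
Check pure NE:
(Opera, Opera): (32, 19) - no unilateral deviation beneficial
(Football, Football): (19, 32) - no unilateral deviation beneficial
Mixed NE: P1 plays Opera with p = 0.6275, P2 plays Opera with q = 0.3725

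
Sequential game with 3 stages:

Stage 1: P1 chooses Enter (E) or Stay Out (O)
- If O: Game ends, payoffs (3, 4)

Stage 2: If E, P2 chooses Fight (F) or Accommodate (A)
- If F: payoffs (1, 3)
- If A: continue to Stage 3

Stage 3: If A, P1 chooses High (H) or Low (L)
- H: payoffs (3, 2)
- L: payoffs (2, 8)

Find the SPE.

SPE: (O, F, H); Outcome (3, 4)

Work:
Stage 3: P1 chooses H (3 vs 2)
Stage 2: P2: F->3, A->2 (anticipating H). Choose F
Stage 1: P1: O->3, E->1 (anticipating F, H). Choose O
SPE path: O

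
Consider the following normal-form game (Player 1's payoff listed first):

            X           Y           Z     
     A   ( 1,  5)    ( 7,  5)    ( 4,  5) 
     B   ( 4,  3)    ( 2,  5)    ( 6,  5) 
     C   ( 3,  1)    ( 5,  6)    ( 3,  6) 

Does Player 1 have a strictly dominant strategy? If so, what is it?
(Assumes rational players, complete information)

No strictly dominant strategy exists for Player 1

Work:
A strategy strictly dominates another if it gives a strictly higher payoff against every opponent action. Compare each pair of P1's strategies column-by-column:
  A vs B: [1 vs 4, 7 vs 2, 4 vs 6] → A does not strictly dominate B (column X: 1 ≤ 4)
  A vs C: [1 vs 3, 7 vs 5, 4 vs 3] → A does not strictly dominate C (column X: 1 ≤ 3)
  B vs A: [4 vs 1, 2 vs 7, 6 vs 4] → B does not strictly dominate A (column Y: 2 ≤ 7)
  B vs C: [4 vs 3, 2 vs 5, 6 vs 3] → B does not strictly dominate C (column Y: 2 ≤ 5)
  C vs A: [3 vs 1, 5 vs 7, 3 vs 4] → C does not strictly dominate A (column Y: 5 ≤ 7)
  C vs B: [3 vs 4, 5 vs 2, 3 vs 6] → C does not strictly dominate B (column X: 3 ≤ 4)
No single strategy strictly dominates all others → no strictly dominant strategy.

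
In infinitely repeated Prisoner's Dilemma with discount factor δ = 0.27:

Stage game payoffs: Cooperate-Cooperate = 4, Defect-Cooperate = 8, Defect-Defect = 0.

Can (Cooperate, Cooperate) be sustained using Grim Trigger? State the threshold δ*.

δ* = 0.5; since δ = 0.27 < 0.5, cooperation cannot be sustained

Work:
For Grim Trigger:
Cooperate forever: 4/(1-δ)
Defect then punished: 8 + 0·δ/(1-δ)
Need: 4/(1-δ) ≥ 8 + 0·δ/(1-δ)
Solving: δ ≥ (T-R)/(T-P) = (8-4)/(8-0) = 0.5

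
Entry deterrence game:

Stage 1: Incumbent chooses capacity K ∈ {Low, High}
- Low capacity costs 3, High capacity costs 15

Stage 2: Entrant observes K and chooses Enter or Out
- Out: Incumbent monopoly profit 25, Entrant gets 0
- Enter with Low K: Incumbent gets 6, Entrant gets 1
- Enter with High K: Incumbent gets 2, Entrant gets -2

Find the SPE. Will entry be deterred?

SPE: (High, Enter|Low, Out|High); Entry deterred. Incumbent net profit = 10

Work:
After Low K: Entrant enters (1 > 0)
After High K: Entrant stays out (-2 < 0)
Incumbent: Low → 6−3=3, High → 25−15=10
Incumbent chooses High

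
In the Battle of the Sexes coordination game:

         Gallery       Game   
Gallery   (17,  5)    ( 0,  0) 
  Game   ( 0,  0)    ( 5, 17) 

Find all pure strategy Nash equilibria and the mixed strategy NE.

Pure NE: (Gallery, Gallery) and (Game, Game); Mixed NE: p = 0.7727, q = 0.2273

Work:
Check pure NE:
(Gallery, Gallery): (17, 5) - no unilateral deviation beneficial
(Game, Game): (5, 17) - no unilateral deviation beneficial
Mixed NE: P1 plays Gallery with p = 0.7727, P2 plays Gallery with q = 0.2273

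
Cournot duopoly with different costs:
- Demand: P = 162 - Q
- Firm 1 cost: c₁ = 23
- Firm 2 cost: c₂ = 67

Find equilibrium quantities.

q₁* = 61.0, q₂* = 17.0

Work:
Reaction: q₁ = (162 - 23 - q₂)/2
Reaction: q₂ = (162 - 67 - q₁)/2
Solve simultaneously:
q₁* = (162 - 2×23 + 67)/3 = 61.0
q₂* = (162 - 2×67 + 23)/3 = 17.0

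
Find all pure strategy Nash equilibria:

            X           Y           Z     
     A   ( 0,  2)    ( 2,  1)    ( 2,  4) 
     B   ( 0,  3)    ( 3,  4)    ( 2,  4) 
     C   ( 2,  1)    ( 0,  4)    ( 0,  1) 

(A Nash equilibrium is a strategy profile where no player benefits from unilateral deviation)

Nash equilibrium: (A, Z), (B, Y), (B, Z)

Work:
Best responses:
  P1 vs X: payoffs [0, 0, 2] → best response C (payoff 2)
  P1 vs Y: payoffs [2, 3, 0] → best response B (payoff 3)
  P1 vs Z: payoffs [2, 2, 0] → best response A/B (payoff 2)
  P2 vs A: payoffs [2, 1, 4] → best response Z (payoff 4)
  P2 vs B: payoffs [3, 4, 4] → best response Y/Z (payoff 4)
  P2 vs C: payoffs [1, 4, 1] → best response Y (payoff 4)
Mutual best responses: (A,Z), (B,Y), (B,Z) → Nash equilibria.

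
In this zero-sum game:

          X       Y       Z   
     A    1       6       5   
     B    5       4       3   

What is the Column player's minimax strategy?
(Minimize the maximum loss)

Column should play X or Z (all achieve the minimum), value = 5

Work:
Column player minimizes Row's maximum payoff:
Column X: max payoff to Row = 5
Column Y: max payoff to Row = 6
Column Z: max payoff to Row = 5
Minimum is 5, achieved by columns X, Z (tied).
Each of X or Z is a minimax strategy.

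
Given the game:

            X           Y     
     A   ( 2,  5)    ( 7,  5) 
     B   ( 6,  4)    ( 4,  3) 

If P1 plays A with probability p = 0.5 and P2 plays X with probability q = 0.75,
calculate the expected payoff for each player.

E[P1] = 4.375, E[P2] = 4.375

Work:
E[P1] = p·q·π₁(A,X) + p·(1-q)·π₁(A,Y) + (1-p)·q·π₁(B,X) + (1-p)·(1-q)·π₁(B,Y)
= 0.5·0.75·2 + 0.5·0.25·7 + 0.5·0.75·6 + 0.5·0.25·4
= 4.375

E[P2] = 4.375 (similar calculation)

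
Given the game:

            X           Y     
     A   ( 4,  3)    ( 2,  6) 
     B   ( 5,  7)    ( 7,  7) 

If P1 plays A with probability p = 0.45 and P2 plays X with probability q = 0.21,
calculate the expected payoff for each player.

E[P1] = 4.708, E[P2] = 6.2665

Work:
E[P1] = p·q·π₁(A,X) + p·(1-q)·π₁(A,Y) + (1-p)·q·π₁(B,X) + (1-p)·(1-q)·π₁(B,Y)
= 0.45·0.21·4 + 0.45·0.79·2 + 0.55·0.21·5 + 0.55·0.79·7
= 4.708

E[P2] = 6.2665 (similar calculation)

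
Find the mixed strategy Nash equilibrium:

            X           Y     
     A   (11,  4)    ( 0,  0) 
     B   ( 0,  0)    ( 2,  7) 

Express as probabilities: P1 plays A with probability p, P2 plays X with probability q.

p = 0.6364, q = 0.1538

Work:
Find probabilities that make opponent indifferent:
P2 chooses q to make P1 indifferent between A and B
P1 chooses p to make P2 indifferent between X and Y
Mixed NE: P1 plays (A: 0.6364, B: 0.3636), P2 plays (X: 0.1538, Y: 0.8462)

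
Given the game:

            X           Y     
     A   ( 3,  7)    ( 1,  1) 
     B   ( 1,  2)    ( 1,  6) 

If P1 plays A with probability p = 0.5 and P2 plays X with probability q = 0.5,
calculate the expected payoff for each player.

E[P1] = 1.5, E[P2] = 4.0

Work:
E[P1] = p·q·π₁(A,X) + p·(1-q)·π₁(A,Y) + (1-p)·q·π₁(B,X) + (1-p)·(1-q)·π₁(B,Y)
= 0.5·0.5·3 + 0.5·0.5·1 + 0.5·0.5·1 + 0.5·0.5·1
= 1.5

E[P2] = 4.0 (similar calculation)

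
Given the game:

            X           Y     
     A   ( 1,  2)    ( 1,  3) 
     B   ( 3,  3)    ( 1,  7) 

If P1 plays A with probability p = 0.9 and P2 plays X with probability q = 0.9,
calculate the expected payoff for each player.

E[P1] = 1.18, E[P2] = 2.23

Work:
E[P1] = p·q·π₁(A,X) + p·(1-q)·π₁(A,Y) + (1-p)·q·π₁(B,X) + (1-p)·(1-q)·π₁(B,Y)
= 0.9·0.9·1 + 0.9·0.1·1 + 0.1·0.9·3 + 0.1·0.1·1
= 1.18

E[P2] = 2.23 (similar calculation)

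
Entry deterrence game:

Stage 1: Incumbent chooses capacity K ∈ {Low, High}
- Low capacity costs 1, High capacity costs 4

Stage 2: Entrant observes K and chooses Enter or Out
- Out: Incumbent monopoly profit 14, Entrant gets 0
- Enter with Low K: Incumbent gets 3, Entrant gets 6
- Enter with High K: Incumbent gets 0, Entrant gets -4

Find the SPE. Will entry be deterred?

SPE: (High, Enter|Low, Out|High); Entry deterred. Incumbent net profit = 10

Work:
After Low K: Entrant enters (6 > 0)
After High K: Entrant stays out (-4 < 0)
Incumbent: Low → 3−1=2, High → 14−4=10
Incumbent chooses High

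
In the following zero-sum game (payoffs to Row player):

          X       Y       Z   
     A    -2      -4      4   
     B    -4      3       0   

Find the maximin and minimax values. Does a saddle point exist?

Maximin = -4, Minimax = -2, Saddle: False

Work:
Row minimums: [-4, -4] → maximin = -4
Column maximums: [-2, 3, 4] → minimax = -2
No saddle point (maximin ≠ minimax). Mixed strategy needed.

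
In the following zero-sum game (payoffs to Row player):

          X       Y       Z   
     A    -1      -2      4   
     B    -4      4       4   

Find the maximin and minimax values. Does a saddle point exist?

Maximin = -2, Minimax = -1, Saddle: False

Work:
Row minimums: [-2, -4] → maximin = -2
Column maximums: [-1, 4, 4] → minimax = -1
No saddle point (maximin ≠ minimax). Mixed strategy needed.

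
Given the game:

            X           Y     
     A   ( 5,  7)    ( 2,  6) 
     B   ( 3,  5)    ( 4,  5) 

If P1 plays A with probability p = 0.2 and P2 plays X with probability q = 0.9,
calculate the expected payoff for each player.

E[P1] = 3.42, E[P2] = 5.38

Work:
E[P1] = p·q·π₁(A,X) + p·(1-q)·π₁(A,Y) + (1-p)·q·π₁(B,X) + (1-p)·(1-q)·π₁(B,Y)
= 0.2·0.9·5 + 0.2·0.1·2 + 0.8·0.9·3 + 0.8·0.1·4
= 3.42

E[P2] = 5.38 (similar calculation)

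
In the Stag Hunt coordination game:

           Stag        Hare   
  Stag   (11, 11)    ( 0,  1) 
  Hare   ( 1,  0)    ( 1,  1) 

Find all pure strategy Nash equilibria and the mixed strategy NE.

Pure NE: (Stag, Stag) and (Hare, Hare); Mixed NE: p = 0.0909, q = 0.0909

Work:
Check pure NE:
(Stag, Stag): (11, 11) - no unilateral deviation beneficial
(Hare, Hare): (1, 1) - no unilateral deviation beneficial
Mixed NE: P1 plays Stag with p = 0.0909, P2 plays Stag with q = 0.0909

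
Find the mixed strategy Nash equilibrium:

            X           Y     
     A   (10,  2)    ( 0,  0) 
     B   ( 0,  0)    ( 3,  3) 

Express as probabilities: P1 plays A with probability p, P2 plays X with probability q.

p = 0.6, q = 0.2308

Work:
Find probabilities that make opponent indifferent:
P2 chooses q to make P1 indifferent between A and B
P1 chooses p to make P2 indifferent between X and Y
Mixed NE: P1 plays (A: 0.6, B: 0.4), P2 plays (X: 0.2308, Y: 0.7692)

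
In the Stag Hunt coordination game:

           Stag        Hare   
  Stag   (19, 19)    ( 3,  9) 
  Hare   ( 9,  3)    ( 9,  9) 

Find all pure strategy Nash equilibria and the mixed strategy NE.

Pure NE: (Stag, Stag) and (Hare, Hare); Mixed NE: p = 0.375, q = 0.375

Work:
Check pure NE:
(Stag, Stag): (19, 19) - no unilateral deviation beneficial
(Hare, Hare): (9, 9) - no unilateral deviation beneficial
Mixed NE: P1 plays Stag with p = 0.375, P2 plays Stag with q = 0.375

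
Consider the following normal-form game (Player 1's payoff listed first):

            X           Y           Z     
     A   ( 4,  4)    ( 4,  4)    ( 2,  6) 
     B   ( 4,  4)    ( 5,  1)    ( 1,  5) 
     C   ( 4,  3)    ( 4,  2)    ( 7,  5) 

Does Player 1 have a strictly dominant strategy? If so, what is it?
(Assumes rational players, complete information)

No strictly dominant strategy exists for Player 1

Work:
A strategy strictly dominates another if it gives a strictly higher payoff against every opponent action. Compare each pair of P1's strategies column-by-column:
  A vs B: [4 vs 4, 4 vs 5, 2 vs 1] → A does not strictly dominate B (column X: 4 ≤ 4)
  A vs C: [4 vs 4, 4 vs 4, 2 vs 7] → A does not strictly dominate C (column X: 4 ≤ 4)
  B vs A: [4 vs 4, 5 vs 4, 1 vs 2] → B does not strictly dominate A (column X: 4 ≤ 4)
  B vs C: [4 vs 4, 5 vs 4, 1 vs 7] → B does not strictly dominate C (column X: 4 ≤ 4)
  C vs A: [4 vs 4, 4 vs 4, 7 vs 2] → C does not strictly dominate A (column X: 4 ≤ 4)
  C vs B: [4 vs 4, 4 vs 5, 7 vs 1] → C does not strictly dominate B (column X: 4 ≤ 4)
No single strategy strictly dominates all others → no strictly dominant strategy.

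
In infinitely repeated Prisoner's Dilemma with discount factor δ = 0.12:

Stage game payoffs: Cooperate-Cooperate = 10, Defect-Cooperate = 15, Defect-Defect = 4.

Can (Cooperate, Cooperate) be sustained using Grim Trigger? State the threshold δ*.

δ* = 0.4545; since δ = 0.12 < 0.4545, cooperation cannot be sustained

Work:
For Grim Trigger:
Cooperate forever: 10/(1-δ)
Defect then punished: 15 + 4·δ/(1-δ)
Need: 10/(1-δ) ≥ 15 + 4·δ/(1-δ)
Solving: δ ≥ (T-R)/(T-P) = (15-10)/(15-4) = 0.4545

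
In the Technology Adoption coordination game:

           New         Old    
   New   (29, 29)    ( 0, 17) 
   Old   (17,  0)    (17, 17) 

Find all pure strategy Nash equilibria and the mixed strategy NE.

Pure NE: (New, New) and (Old, Old); Mixed NE: p = 0.5862, q = 0.5862

Work:
Check pure NE:
(New, New): (29, 29) - no unilateral deviation beneficial
(Old, Old): (17, 17) - no unilateral deviation beneficial
Mixed NE: P1 plays New with p = 0.5862, P2 plays New with q = 0.5862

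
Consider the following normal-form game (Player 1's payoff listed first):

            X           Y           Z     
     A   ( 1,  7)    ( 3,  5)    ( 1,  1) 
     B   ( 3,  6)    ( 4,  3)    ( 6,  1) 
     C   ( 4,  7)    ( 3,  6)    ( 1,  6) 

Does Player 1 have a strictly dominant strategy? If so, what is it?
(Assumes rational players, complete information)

No strictly dominant strategy exists for Player 1

Work:
A strategy strictly dominates another if it gives a strictly higher payoff against every opponent action. Compare each pair of P1's strategies column-by-column:
  A vs B: [1 vs 3, 3 vs 4, 1 vs 6] → A does not strictly dominate B (column X: 1 ≤ 3)
  A vs C: [1 vs 4, 3 vs 3, 1 vs 1] → A does not strictly dominate C (column X: 1 ≤ 4)
  B vs A: [3 vs 1, 4 vs 3, 6 vs 1] → B strictly dominates A
  B vs C: [3 vs 4, 4 vs 3, 6 vs 1] → B does not strictly dominate C (column X: 3 ≤ 4)
  C vs A: [4 vs 1, 3 vs 3, 1 vs 1] → C does not strictly dominate A (column Y: 3 ≤ 3)
  C vs B: [4 vs 3, 3 vs 4, 1 vs 6] → C does not strictly dominate B (column Y: 3 ≤ 4)
No single strategy strictly dominates all others → no strictly dominant strategy.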